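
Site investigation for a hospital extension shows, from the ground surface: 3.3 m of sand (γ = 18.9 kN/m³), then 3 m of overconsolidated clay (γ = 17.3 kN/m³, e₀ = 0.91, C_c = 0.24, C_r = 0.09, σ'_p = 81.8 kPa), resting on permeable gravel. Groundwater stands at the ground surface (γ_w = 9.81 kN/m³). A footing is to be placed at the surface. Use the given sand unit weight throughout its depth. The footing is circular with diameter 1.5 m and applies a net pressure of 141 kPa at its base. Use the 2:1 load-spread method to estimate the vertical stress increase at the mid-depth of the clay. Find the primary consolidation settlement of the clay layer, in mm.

S_c ≈ 10.9 mm

Mid-depth of clay below the ground surface: z = 3.3 + 3/2 = 4.8 m.
Total vertical stress at mid-clay: σ_v = 18.9×3.3 + 17.3×1.5 = 88.32 kPa.
Pore pressure: u = 9.81×(4.8 − 0) = 47.088 kPa.
Initial effective stress: σ'_0 = σ_v − u = 88.32 − 47.088 = 41.232 kPa.
Stress increase at mid-clay by the 2:1 spreading method:
Δσ ≈ qD²/(D+z)² = 141×1.5²/(1.5+4.8)² = 7.9932 kPa
Final effective stress: σ'_f = 41.232 + 7.9932 = 49.225 kPa.
σ'_f = 49.225 ≤ σ'_p = 81.8 kPa, so the clay remains overconsolidated and only the recompression index applies:
S_c = C_r·H/(1+e₀)·log₁₀(σ'_f/σ'_0) = 0.09×3/1.91×log₁₀(49.225/41.232)
    = 0.14136 × 0.076951 = 0.01088 m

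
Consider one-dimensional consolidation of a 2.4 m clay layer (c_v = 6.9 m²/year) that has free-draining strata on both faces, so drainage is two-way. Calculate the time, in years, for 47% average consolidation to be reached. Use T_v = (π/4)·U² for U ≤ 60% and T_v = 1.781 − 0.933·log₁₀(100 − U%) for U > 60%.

t ≈ 0.0362 years

Drainage path length: H_d = H/2 = 1.2 m (double drainage).
U ≤ 60%: T_v = (π/4)·U² = (π/4)×0.47² = 0.17349.
t = T_v·H_d²/c_v = 0.17349×1.2²/6.9 = 0.03621 years.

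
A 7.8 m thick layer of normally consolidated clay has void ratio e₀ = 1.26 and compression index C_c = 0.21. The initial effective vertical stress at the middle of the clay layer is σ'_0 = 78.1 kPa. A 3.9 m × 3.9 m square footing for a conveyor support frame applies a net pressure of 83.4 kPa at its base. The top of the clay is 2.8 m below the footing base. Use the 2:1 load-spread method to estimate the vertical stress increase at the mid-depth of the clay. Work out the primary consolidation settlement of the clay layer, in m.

S_c ≈ 0.0425 m

Mid-depth of clay below the footing base: z = 2.8 + 7.8/2 = 6.7 m.
Stress increase at mid-clay by the 2:1 spreading method:
Δσ = qBL/((B+z)(L+z)) = 83.4×3.9×3.9/((3.9+6.7)(3.9+6.7)) = 11.29 kPa
Final effective stress: σ'_f = σ'_0 + Δσ = 78.1 + 11.29 = 89.39 kPa.
Normally consolidated clay, so the full stress increment lies on the virgin compression line:
S_c = C_c·H/(1+e₀)·log₁₀(σ'_f/σ'_0) = 0.21×7.8/(1+1.26)×log₁₀(89.39/78.1)
    = 0.72478 × 0.058638 = 0.0425 m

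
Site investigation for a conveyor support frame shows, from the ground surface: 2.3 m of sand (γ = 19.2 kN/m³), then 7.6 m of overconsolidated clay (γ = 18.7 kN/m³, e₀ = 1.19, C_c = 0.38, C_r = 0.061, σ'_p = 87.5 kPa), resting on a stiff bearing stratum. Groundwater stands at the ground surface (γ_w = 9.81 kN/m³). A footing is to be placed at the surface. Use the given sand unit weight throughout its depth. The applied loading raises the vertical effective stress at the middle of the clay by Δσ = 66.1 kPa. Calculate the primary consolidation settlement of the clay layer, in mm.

Mid-depth of clay below the ground surface: z = 2.3 + 7.6/2 = 6.1 m.
Total vertical stress at mid-clay: σ_v = 19.2×2.3 + 18.7×3.8 = 115.22 kPa.
Pore pressure: u = 9.81×(6.1 − 0) = 59.841 kPa.
Initial effective stress: σ'_0 = σ_v − u = 115.22 − 59.841 = 55.379 kPa.
Final effective stress: σ'_f = 55.379 + 66.1 = 121.48 kPa.
σ'_f = 121.48 > σ'_p = 87.5 kPa, so the stress path crosses the preconsolidation pressure — recompression up to σ'_p, then virgin compression beyond:
S_c = H/(1+e₀)·[C_r·log₁₀(σ'_p/σ'_0) + C_c·log₁₀(σ'_f/σ'_p)]
    = 7.6/2.19 × [0.061×log₁₀(87.5/55.379) + 0.38×log₁₀(121.48/87.5)]
    = 3.4703 × [0.012118 + 0.054149] = 0.23 m

S_c ≈ 230 mm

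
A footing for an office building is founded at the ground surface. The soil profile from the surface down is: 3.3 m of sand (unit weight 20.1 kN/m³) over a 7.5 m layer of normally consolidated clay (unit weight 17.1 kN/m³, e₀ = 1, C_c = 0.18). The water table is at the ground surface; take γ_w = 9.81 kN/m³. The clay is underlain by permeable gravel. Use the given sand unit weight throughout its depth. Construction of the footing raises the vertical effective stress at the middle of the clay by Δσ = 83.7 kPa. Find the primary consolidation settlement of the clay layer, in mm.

Mid-depth of clay below the ground surface: z = 3.3 + 7.5/2 = 7.05 m.
Total vertical stress at mid-clay: σ_v = 20.1×3.3 + 17.1×3.75 = 130.45 kPa.
Pore pressure: u = 9.81×(7.05 − 0) = 69.16 kPa.
Initial effective stress: σ'_0 = σ_v − u = 130.45 − 69.16 = 61.29 kPa.
Final effective stress: σ'_f = σ'_0 + Δσ = 61.29 + 83.7 = 144.99 kPa.
Normally consolidated clay, so the full stress increment lies on the virgin compression line:
S_c = C_c·H/(1+e₀)·log₁₀(σ'_f/σ'_0) = 0.18×7.5/(1+1)×log₁₀(144.99/61.29)
    = 0.675 × 0.37395 = 0.2524 m

S_c ≈ 252 mm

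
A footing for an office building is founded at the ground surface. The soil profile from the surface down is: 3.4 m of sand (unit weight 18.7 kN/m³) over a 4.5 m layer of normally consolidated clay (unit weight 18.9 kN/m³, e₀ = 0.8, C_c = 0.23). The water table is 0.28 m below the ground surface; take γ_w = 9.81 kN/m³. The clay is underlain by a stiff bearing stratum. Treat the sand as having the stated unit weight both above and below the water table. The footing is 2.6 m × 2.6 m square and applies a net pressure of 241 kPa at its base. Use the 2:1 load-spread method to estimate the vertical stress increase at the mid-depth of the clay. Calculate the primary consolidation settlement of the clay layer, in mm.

S_c ≈ 92.5 mm

Mid-depth of clay below the ground surface: z = 3.4 + 4.5/2 = 5.65 m.
Total vertical stress at mid-clay: σ_v = 18.7×3.4 + 18.9×2.25 = 106.1 kPa.
Pore pressure: u = 9.81×(5.65 − 0.28) = 52.68 kPa.
Initial effective stress: σ'_0 = σ_v − u = 106.1 − 52.68 = 53.42 kPa.
Stress increase at mid-clay by the 2:1 spreading method:
Δσ = qBL/((B+z)(L+z)) = 241×2.6×2.6/((2.6+5.65)(2.6+5.65)) = 23.936 kPa
Final effective stress: σ'_f = σ'_0 + Δσ = 53.42 + 23.936 = 77.356 kPa.
Normally consolidated clay, so the full stress increment lies on the virgin compression line:
S_c = C_c·H/(1+e₀)·log₁₀(σ'_f/σ'_0) = 0.23×4.5/(1+0.8)×log₁₀(77.356/53.42)
    = 0.575 × 0.16079 = 0.09245 m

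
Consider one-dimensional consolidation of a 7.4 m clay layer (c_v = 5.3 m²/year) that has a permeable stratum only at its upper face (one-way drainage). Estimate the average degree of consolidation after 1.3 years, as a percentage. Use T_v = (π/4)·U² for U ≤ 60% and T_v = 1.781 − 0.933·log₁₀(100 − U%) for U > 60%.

Drainage path length: H_d = H = 7.4 m (single drainage).
T_v = c_v·t/H_d² = 5.3×1.3/7.4² = 0.12582.
T_v = 0.12582 corresponds to the U ≤ 60% branch:
U = √(4T_v/π) = 0.4002

U ≈ 40 %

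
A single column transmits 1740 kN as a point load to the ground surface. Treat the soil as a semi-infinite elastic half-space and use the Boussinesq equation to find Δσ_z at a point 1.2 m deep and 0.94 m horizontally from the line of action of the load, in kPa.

Δσ_z ≈ 174 kPa

Boussinesq vertical stress below a point load on an elastic half-space:
Δσ_z = 3P/(2πz²) · [1 + (r/z)²]^(−5/2)
r/z = 0.94/1.2 = 0.78333; [1+(r/z)²]^(−5/2) = 0.30235.
Δσ_z = 3×1740/(2π×1.2²) × 0.30235 = 576.94 × 0.30235 = 174.4 kPa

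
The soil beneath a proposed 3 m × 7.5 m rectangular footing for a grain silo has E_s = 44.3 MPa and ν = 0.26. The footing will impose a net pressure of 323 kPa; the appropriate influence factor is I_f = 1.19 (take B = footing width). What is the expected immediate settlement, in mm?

Immediate (elastic) settlement: S_e = q·B·(1−ν²)/E_s · I_f.
E_s = 44.3 MPa = 44300 kPa.
S_e = 323 × 3 × (1 − 0.26²) / 44300 × 1.19
    = 323 × 3 × 0.9324 / 44300 × 1.19
    = 0.02427 m = 24.27 mm

S_e ≈ 24.3 mm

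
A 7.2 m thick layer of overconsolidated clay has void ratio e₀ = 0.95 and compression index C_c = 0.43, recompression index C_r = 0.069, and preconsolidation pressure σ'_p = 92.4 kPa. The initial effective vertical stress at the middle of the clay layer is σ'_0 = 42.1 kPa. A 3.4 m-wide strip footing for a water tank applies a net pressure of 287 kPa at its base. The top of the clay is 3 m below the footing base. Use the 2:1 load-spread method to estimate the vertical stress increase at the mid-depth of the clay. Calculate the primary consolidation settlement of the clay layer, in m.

S_c ≈ 0.372 m

Mid-depth of clay below the footing base: z = 3 + 7.2/2 = 6.6 m.
Stress increase at mid-clay by the 2:1 spreading method:
Δσ = qB/(B+z) = 287×3.4/(3.4+6.6) = 97.58 kPa
Final effective stress: σ'_f = 42.1 + 97.58 = 139.68 kPa.
σ'_f = 139.68 > σ'_p = 92.4 kPa, so the stress path crosses the preconsolidation pressure — recompression up to σ'_p, then virgin compression beyond:
S_c = H/(1+e₀)·[C_r·log₁₀(σ'_p/σ'_0) + C_c·log₁₀(σ'_f/σ'_p)]
    = 7.2/1.95 × [0.069×log₁₀(92.4/42.1) + 0.43×log₁₀(139.68/92.4)]
    = 3.6923 × [0.023556 + 0.077169] = 0.3719 m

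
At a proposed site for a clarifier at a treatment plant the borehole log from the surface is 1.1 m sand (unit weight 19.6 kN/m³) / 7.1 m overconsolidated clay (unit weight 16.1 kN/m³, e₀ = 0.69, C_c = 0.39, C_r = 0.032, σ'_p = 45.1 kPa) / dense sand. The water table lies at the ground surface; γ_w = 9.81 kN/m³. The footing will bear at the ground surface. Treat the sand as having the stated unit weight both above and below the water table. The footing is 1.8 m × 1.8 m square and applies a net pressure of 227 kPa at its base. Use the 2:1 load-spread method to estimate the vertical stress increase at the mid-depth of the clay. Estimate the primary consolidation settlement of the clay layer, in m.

S_c ≈ 0.102 m

Mid-depth of clay below the ground surface: z = 1.1 + 7.1/2 = 4.65 m.
Total vertical stress at mid-clay: σ_v = 19.6×1.1 + 16.1×3.55 = 78.715 kPa.
Pore pressure: u = 9.81×(4.65 − 0) = 45.617 kPa.
Initial effective stress: σ'_0 = σ_v − u = 78.715 − 45.617 = 33.098 kPa.
Stress increase at mid-clay by the 2:1 spreading method:
Δσ = qBL/((B+z)(L+z)) = 227×1.8×1.8/((1.8+4.65)(1.8+4.65)) = 17.679 kPa
Final effective stress: σ'_f = 33.098 + 17.679 = 50.777 kPa.
σ'_f = 50.777 > σ'_p = 45.1 kPa, so the stress path crosses the preconsolidation pressure — recompression up to σ'_p, then virgin compression beyond:
S_c = H/(1+e₀)·[C_r·log₁₀(σ'_p/σ'_0) + C_c·log₁₀(σ'_f/σ'_p)]
    = 7.1/1.69 × [0.032×log₁₀(45.1/33.098) + 0.39×log₁₀(50.777/45.1)]
    = 4.2012 × [0.0043 + 0.020081] = 0.1024 m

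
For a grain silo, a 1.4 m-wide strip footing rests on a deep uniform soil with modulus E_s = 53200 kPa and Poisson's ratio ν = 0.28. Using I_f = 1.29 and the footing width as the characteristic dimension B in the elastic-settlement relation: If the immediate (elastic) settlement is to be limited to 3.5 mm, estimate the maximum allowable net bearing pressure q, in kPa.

q ≈ 112 kPa

S_e = q·B·(1−ν²)/E_s · I_f  ⇒  q = S_e·E_s / (B·(1−ν²)·I_f).
q = 0.0035 × 53200 / (1.4 × 0.9216 × 1.29) = 111.9 kPa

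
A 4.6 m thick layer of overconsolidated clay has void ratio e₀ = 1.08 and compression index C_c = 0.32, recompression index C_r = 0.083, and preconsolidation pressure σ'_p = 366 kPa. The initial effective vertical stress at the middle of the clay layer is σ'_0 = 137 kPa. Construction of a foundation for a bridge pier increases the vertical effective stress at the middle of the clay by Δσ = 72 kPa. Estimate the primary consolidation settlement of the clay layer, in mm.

Final effective stress: σ'_f = 137 + 72 = 209 kPa.
σ'_f = 209 ≤ σ'_p = 366 kPa, so the clay remains overconsolidated and only the recompression index applies:
S_c = C_r·H/(1+e₀)·log₁₀(σ'_f/σ'_0) = 0.083×4.6/2.08×log₁₀(209/137)
    = 0.18355 × 0.18343 = 0.03367 m

S_c ≈ 33.7 mm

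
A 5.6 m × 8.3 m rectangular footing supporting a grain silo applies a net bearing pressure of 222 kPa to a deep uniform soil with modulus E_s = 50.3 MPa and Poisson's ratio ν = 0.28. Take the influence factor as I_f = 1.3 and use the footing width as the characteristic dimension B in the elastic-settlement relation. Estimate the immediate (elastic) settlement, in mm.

S_e ≈ 29.6 mm

Immediate (elastic) settlement: S_e = q·B·(1−ν²)/E_s · I_f.
E_s = 50.3 MPa = 50300 kPa.
S_e = 222 × 5.6 × (1 − 0.28²) / 50300 × 1.3
    = 222 × 5.6 × 0.9216 / 50300 × 1.3
    = 0.02961 m = 29.61 mm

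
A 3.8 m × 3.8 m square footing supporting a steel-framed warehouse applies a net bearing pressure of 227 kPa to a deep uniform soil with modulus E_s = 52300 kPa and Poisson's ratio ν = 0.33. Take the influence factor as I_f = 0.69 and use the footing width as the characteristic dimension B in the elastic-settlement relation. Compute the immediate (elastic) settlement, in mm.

S_e ≈ 10.1 mm

Immediate (elastic) settlement: S_e = q·B·(1−ν²)/E_s · I_f.
S_e = 227 × 3.8 × (1 − 0.33²) / 52300 × 0.69
    = 227 × 3.8 × 0.8911 / 52300 × 0.69
    = 0.01014 m = 10.14 mm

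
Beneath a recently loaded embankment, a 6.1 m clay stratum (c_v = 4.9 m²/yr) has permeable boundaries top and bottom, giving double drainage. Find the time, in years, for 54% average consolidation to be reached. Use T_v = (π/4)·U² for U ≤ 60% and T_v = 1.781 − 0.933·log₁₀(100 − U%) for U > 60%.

t ≈ 0.435 years

Drainage path length: H_d = H/2 = 3.05 m (double drainage).
U ≤ 60%: T_v = (π/4)·U² = (π/4)×0.54² = 0.22902.
t = T_v·H_d²/c_v = 0.22902×3.05²/4.9 = 0.4348 years.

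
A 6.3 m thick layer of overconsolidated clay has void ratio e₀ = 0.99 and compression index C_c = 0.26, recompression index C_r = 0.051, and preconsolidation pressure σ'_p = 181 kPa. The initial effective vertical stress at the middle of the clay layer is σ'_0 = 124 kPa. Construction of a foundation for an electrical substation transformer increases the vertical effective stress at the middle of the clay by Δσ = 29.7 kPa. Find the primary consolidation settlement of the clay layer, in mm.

S_c ≈ 15.1 mm

Final effective stress: σ'_f = 124 + 29.7 = 153.7 kPa.
σ'_f = 153.7 ≤ σ'_p = 181 kPa, so the clay remains overconsolidated and only the recompression index applies:
S_c = C_r·H/(1+e₀)·log₁₀(σ'_f/σ'_0) = 0.051×6.3/1.99×log₁₀(153.7/124)
    = 0.16146 × 0.093252 = 0.01506 m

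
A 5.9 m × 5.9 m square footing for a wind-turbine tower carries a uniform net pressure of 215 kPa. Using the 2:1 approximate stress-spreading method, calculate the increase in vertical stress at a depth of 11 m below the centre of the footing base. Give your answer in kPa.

Δσ_z ≈ 26.2 kPa

By the 2:1 method the load spreads at 1 horizontal : 2 vertical, so at depth z the loaded area has grown by z in each plan dimension:
Δσ = qBL/((B+z)(L+z)) = 215×5.9×5.9/((5.9+11)(5.9+11)) = 26.204 kPa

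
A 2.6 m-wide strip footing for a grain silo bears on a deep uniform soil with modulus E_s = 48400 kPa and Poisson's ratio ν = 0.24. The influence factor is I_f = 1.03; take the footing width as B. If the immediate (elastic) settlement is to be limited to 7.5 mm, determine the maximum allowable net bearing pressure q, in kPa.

q ≈ 144 kPa

S_e = q·B·(1−ν²)/E_s · I_f  ⇒  q = S_e·E_s / (B·(1−ν²)·I_f).
q = 0.0075 × 48400 / (2.6 × 0.9424 × 1.03) = 143.8 kPa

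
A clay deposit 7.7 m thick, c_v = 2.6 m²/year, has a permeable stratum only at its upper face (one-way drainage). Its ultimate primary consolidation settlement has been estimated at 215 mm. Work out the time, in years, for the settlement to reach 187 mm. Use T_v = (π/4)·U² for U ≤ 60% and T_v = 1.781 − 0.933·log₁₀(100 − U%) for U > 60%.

Drainage path length: H_d = H = 7.7 m (single drainage).
U = S(t)/S_ult = 187/215 = 0.8698.
U > 60%: T_v = 1.781 − 0.933·log₁₀(100 − 86.977) = 0.74097.
t = T_v·H_d²/c_v = 0.74097×7.7²/2.6 = 16.9 years.

t ≈ 16.9 years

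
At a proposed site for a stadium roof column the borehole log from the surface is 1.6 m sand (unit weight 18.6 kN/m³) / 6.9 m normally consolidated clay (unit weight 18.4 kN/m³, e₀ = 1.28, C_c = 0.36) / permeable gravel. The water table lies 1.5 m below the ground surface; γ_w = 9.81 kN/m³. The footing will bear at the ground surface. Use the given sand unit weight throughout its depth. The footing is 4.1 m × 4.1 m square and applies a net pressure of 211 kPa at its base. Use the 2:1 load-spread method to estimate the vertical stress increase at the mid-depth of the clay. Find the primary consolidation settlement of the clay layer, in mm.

Mid-depth of clay below the ground surface: z = 1.6 + 6.9/2 = 5.05 m.
Total vertical stress at mid-clay: σ_v = 18.6×1.6 + 18.4×3.45 = 93.24 kPa.
Pore pressure: u = 9.81×(5.05 − 1.5) = 34.825 kPa.
Initial effective stress: σ'_0 = σ_v − u = 93.24 − 34.825 = 58.415 kPa.
Stress increase at mid-clay by the 2:1 spreading method:
Δσ = qBL/((B+z)(L+z)) = 211×4.1×4.1/((4.1+5.05)(4.1+5.05)) = 42.365 kPa
Final effective stress: σ'_f = σ'_0 + Δσ = 58.415 + 42.365 = 100.78 kPa.
Normally consolidated clay, so the full stress increment lies on the virgin compression line:
S_c = C_c·H/(1+e₀)·log₁₀(σ'_f/σ'_0) = 0.36×6.9/(1+1.28)×log₁₀(100.78/58.415)
    = 1.0895 × 0.23685 = 0.258 m

S_c ≈ 258 mm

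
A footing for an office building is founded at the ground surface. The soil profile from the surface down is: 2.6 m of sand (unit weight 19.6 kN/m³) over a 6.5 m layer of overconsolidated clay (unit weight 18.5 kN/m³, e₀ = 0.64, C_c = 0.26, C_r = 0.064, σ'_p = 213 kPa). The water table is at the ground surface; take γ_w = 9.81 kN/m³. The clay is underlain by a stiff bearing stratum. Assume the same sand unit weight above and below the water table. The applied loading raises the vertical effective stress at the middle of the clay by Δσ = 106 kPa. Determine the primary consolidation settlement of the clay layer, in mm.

Mid-depth of clay below the ground surface: z = 2.6 + 6.5/2 = 5.85 m.
Total vertical stress at mid-clay: σ_v = 19.6×2.6 + 18.5×3.25 = 111.09 kPa.
Pore pressure: u = 9.81×(5.85 − 0) = 57.389 kPa.
Initial effective stress: σ'_0 = σ_v − u = 111.09 − 57.389 = 53.701 kPa.
Final effective stress: σ'_f = 53.701 + 106 = 159.7 kPa.
σ'_f = 159.7 ≤ σ'_p = 213 kPa, so the clay remains overconsolidated and only the recompression index applies:
S_c = C_r·H/(1+e₀)·log₁₀(σ'_f/σ'_0) = 0.064×6.5/1.64×log₁₀(159.7/53.701)
    = 0.25366 × 0.47332 = 0.1201 m

S_c ≈ 120 mm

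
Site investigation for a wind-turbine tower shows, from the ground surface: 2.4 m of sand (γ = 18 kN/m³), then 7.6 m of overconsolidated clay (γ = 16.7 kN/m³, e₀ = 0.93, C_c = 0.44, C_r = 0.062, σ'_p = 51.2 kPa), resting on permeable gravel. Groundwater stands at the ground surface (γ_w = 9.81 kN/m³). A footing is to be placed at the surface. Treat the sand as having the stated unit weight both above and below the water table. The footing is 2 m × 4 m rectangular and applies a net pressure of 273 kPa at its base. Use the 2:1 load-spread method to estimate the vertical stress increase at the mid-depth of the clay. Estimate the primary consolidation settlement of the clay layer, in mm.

Mid-depth of clay below the ground surface: z = 2.4 + 7.6/2 = 6.2 m.
Total vertical stress at mid-clay: σ_v = 18×2.4 + 16.7×3.8 = 106.66 kPa.
Pore pressure: u = 9.81×(6.2 − 0) = 60.822 kPa.
Initial effective stress: σ'_0 = σ_v − u = 106.66 − 60.822 = 45.838 kPa.
Stress increase at mid-clay by the 2:1 spreading method:
Δσ = qBL/((B+z)(L+z)) = 273×2×4/((2+6.2)(4+6.2)) = 26.112 kPa
Final effective stress: σ'_f = 45.838 + 26.112 = 71.95 kPa.
σ'_f = 71.95 > σ'_p = 51.2 kPa, so the stress path crosses the preconsolidation pressure — recompression up to σ'_p, then virgin compression beyond:
S_c = H/(1+e₀)·[C_r·log₁₀(σ'_p/σ'_0) + C_c·log₁₀(σ'_f/σ'_p)]
    = 7.6/1.93 × [0.062×log₁₀(51.2/45.838) + 0.44×log₁₀(71.95/51.2)]
    = 3.9378 × [0.0029787 + 0.065015] = 0.2677 m

S_c ≈ 268 mm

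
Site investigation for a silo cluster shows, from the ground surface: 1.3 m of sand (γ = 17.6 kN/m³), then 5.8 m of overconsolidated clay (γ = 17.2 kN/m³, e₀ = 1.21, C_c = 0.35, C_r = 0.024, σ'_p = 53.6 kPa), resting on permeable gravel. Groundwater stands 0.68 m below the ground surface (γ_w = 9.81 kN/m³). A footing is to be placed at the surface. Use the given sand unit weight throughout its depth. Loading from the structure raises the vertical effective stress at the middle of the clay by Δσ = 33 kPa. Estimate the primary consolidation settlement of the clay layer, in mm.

Mid-depth of clay below the ground surface: z = 1.3 + 5.8/2 = 4.2 m.
Total vertical stress at mid-clay: σ_v = 17.6×1.3 + 17.2×2.9 = 72.76 kPa.
Pore pressure: u = 9.81×(4.2 − 0.68) = 34.531 kPa.
Initial effective stress: σ'_0 = σ_v − u = 72.76 − 34.531 = 38.229 kPa.
Final effective stress: σ'_f = 38.229 + 33 = 71.229 kPa.
σ'_f = 71.229 > σ'_p = 53.6 kPa, so the stress path crosses the preconsolidation pressure — recompression up to σ'_p, then virgin compression beyond:
S_c = H/(1+e₀)·[C_r·log₁₀(σ'_p/σ'_0) + C_c·log₁₀(σ'_f/σ'_p)]
    = 5.8/2.21 × [0.024×log₁₀(53.6/38.229) + 0.35×log₁₀(71.229/53.6)]
    = 2.6244 × [0.0035225 + 0.043222] = 0.1227 m

S_c ≈ 123 mm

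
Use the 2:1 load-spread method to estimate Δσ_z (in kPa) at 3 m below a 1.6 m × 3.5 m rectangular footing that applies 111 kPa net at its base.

Δσ_z ≈ 20.8 kPa

By the 2:1 method the load spreads at 1 horizontal : 2 vertical, so at depth z the loaded area has grown by z in each plan dimension:
Δσ = qBL/((B+z)(L+z)) = 111×1.6×3.5/((1.6+3)(3.5+3)) = 20.789 kPa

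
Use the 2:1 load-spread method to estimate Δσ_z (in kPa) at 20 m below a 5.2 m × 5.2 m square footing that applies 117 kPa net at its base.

Δσ_z ≈ 4.98 kPa

By the 2:1 method the load spreads at 1 horizontal : 2 vertical, so at depth z the loaded area has grown by z in each plan dimension:
Δσ = qBL/((B+z)(L+z)) = 117×5.2×5.2/((5.2+20)(5.2+20)) = 4.9819 kPa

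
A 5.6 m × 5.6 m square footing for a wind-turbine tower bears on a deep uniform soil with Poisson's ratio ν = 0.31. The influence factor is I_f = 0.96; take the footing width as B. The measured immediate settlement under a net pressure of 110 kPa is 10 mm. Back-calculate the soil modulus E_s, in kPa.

E_s ≈ 53500 kPa

S_e = q·B·(1−ν²)/E_s · I_f  ⇒  E_s = q·B·(1−ν²)·I_f / S_e.
E_s = 110 × 5.6 × 0.9039 × 0.96 / 0.01 = 53450 kPa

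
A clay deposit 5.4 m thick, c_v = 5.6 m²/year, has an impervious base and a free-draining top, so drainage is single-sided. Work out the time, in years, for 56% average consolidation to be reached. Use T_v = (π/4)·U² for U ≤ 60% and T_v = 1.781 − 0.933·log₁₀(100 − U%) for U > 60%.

t ≈ 1.28 years

Drainage path length: H_d = H = 5.4 m (single drainage).
U ≤ 60%: T_v = (π/4)·U² = (π/4)×0.56² = 0.2463.
t = T_v·H_d²/c_v = 0.2463×5.4²/5.6 = 1.283 years.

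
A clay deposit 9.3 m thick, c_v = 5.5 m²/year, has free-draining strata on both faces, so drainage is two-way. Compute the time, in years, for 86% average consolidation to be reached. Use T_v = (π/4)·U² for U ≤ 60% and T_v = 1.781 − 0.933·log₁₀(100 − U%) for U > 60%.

Drainage path length: H_d = H/2 = 4.65 m (double drainage).
U > 60%: T_v = 1.781 − 0.933·log₁₀(100 − 86) = 0.71166.
t = T_v·H_d²/c_v = 0.71166×4.65²/5.5 = 2.798 years.

t ≈ 2.8 years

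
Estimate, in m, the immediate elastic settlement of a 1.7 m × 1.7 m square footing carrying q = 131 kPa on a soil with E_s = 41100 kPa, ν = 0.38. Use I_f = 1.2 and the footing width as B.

Immediate (elastic) settlement: S_e = q·B·(1−ν²)/E_s · I_f.
S_e = 131 × 1.7 × (1 − 0.38²) / 41100 × 1.2
    = 131 × 1.7 × 0.8556 / 41100 × 1.2
    = 0.005563 m

S_e ≈ 0.00556 m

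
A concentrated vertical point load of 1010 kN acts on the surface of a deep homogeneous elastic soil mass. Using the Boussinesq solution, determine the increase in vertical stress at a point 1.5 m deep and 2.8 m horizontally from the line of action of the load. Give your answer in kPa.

Boussinesq vertical stress below a point load on an elastic half-space:
Δσ_z = 3P/(2πz²) · [1 + (r/z)²]^(−5/2)
r/z = 2.8/1.5 = 1.8667; [1+(r/z)²]^(−5/2) = 0.023482.
Δσ_z = 3×1010/(2π×1.5²) × 0.023482 = 214.33 × 0.023482 = 5.033 kPa

Δσ_z ≈ 5.03 kPa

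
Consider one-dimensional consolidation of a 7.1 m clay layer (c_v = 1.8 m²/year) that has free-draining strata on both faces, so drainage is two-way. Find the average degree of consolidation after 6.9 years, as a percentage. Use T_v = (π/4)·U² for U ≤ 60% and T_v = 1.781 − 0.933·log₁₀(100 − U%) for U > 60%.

U ≈ 92.9 %

Drainage path length: H_d = H/2 = 3.55 m (double drainage).
T_v = c_v·t/H_d² = 1.8×6.9/3.55² = 0.98552.
T_v = 0.98552 corresponds to the U > 60% branch:
U = 1 − 10^((1.781 − T_v)/0.933)/100 = 0.9288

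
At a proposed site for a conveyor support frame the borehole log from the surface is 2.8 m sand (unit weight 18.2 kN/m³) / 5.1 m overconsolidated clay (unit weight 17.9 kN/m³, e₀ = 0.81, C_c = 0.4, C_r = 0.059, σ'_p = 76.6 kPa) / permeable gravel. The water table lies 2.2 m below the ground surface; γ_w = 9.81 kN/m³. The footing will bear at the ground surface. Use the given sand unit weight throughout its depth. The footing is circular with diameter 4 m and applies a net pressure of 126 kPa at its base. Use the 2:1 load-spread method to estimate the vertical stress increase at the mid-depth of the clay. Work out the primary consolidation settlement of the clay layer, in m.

Mid-depth of clay below the ground surface: z = 2.8 + 5.1/2 = 5.35 m.
Total vertical stress at mid-clay: σ_v = 18.2×2.8 + 17.9×2.55 = 96.605 kPa.
Pore pressure: u = 9.81×(5.35 − 2.2) = 30.902 kPa.
Initial effective stress: σ'_0 = σ_v − u = 96.605 − 30.902 = 65.703 kPa.
Stress increase at mid-clay by the 2:1 spreading method:
Δσ ≈ qD²/(D+z)² = 126×4²/(4+5.35)² = 23.06 kPa
Final effective stress: σ'_f = 65.703 + 23.06 = 88.763 kPa.
σ'_f = 88.763 > σ'_p = 76.6 kPa, so the stress path crosses the preconsolidation pressure — recompression up to σ'_p, then virgin compression beyond:
S_c = H/(1+e₀)·[C_r·log₁₀(σ'_p/σ'_0) + C_c·log₁₀(σ'_f/σ'_p)]
    = 5.1/1.81 × [0.059×log₁₀(76.6/65.703) + 0.4×log₁₀(88.763/76.6)]
    = 2.8177 × [0.003932 + 0.025601] = 0.08322 m

S_c ≈ 0.0832 m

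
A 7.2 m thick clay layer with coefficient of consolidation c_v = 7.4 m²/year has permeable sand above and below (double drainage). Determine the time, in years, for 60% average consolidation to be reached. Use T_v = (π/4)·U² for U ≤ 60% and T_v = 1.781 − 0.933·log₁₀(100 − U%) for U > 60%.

t ≈ 0.495 years

Drainage path length: H_d = H/2 = 3.6 m (double drainage).
U ≤ 60%: T_v = (π/4)·U² = (π/4)×0.6² = 0.28274.
t = T_v·H_d²/c_v = 0.28274×3.6²/7.4 = 0.4952 years.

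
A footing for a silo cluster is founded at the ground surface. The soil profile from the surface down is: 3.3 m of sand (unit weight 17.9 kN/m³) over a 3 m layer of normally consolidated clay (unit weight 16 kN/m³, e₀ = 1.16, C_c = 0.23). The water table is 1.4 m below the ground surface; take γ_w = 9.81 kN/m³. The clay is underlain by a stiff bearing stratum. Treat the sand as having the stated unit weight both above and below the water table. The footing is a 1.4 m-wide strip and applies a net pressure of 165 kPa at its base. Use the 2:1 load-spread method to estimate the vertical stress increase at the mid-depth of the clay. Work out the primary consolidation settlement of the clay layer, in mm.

S_c ≈ 77.6 mm

Mid-depth of clay below the ground surface: z = 3.3 + 3/2 = 4.8 m.
Total vertical stress at mid-clay: σ_v = 17.9×3.3 + 16×1.5 = 83.07 kPa.
Pore pressure: u = 9.81×(4.8 − 1.4) = 33.354 kPa.
Initial effective stress: σ'_0 = σ_v − u = 83.07 − 33.354 = 49.716 kPa.
Stress increase at mid-clay by the 2:1 spreading method:
Δσ = qB/(B+z) = 165×1.4/(1.4+4.8) = 37.258 kPa
Final effective stress: σ'_f = σ'_0 + Δσ = 49.716 + 37.258 = 86.974 kPa.
Normally consolidated clay, so the full stress increment lies on the virgin compression line:
S_c = C_c·H/(1+e₀)·log₁₀(σ'_f/σ'_0) = 0.23×3/(1+1.16)×log₁₀(86.974/49.716)
    = 0.31944 × 0.24289 = 0.07759 m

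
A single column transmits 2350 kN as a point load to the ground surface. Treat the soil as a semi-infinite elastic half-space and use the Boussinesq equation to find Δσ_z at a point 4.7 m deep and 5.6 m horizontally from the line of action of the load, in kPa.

Δσ_z ≈ 5.58 kPa

Boussinesq vertical stress below a point load on an elastic half-space:
Δσ_z = 3P/(2πz²) · [1 + (r/z)²]^(−5/2)
r/z = 5.6/4.7 = 1.1915; [1+(r/z)²]^(−5/2) = 0.1098.
Δσ_z = 3×2350/(2π×4.7²) × 0.1098 = 50.794 × 0.1098 = 5.577 kPa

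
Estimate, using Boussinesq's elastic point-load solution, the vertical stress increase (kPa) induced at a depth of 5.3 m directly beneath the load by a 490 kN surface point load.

Δσ_z ≈ 8.33 kPa

Boussinesq vertical stress below a point load on an elastic half-space:
Δσ_z = 3P/(2πz²) · [1 + (r/z)²]^(−5/2)
r/z = 0/5.3 = 0; [1+(r/z)²]^(−5/2) = 1.
Δσ_z = 3×490/(2π×5.3²) × 1 = 8.3289 × 1 = 8.329 kPa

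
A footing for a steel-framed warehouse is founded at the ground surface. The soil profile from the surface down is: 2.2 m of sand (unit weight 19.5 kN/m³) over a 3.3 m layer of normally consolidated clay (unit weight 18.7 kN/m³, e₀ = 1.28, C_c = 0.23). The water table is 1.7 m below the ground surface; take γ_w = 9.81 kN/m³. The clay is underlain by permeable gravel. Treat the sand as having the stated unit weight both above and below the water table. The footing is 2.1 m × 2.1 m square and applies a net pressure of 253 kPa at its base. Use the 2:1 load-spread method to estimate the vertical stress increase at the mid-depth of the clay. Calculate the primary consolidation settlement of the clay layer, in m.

Mid-depth of clay below the ground surface: z = 2.2 + 3.3/2 = 3.85 m.
Total vertical stress at mid-clay: σ_v = 19.5×2.2 + 18.7×1.65 = 73.755 kPa.
Pore pressure: u = 9.81×(3.85 − 1.7) = 21.091 kPa.
Initial effective stress: σ'_0 = σ_v − u = 73.755 − 21.091 = 52.664 kPa.
Stress increase at mid-clay by the 2:1 spreading method:
Δσ = qBL/((B+z)(L+z)) = 253×2.1×2.1/((2.1+3.85)(2.1+3.85)) = 31.516 kPa
Final effective stress: σ'_f = σ'_0 + Δσ = 52.664 + 31.516 = 84.18 kPa.
Normally consolidated clay, so the full stress increment lies on the virgin compression line:
S_c = C_c·H/(1+e₀)·log₁₀(σ'_f/σ'_0) = 0.23×3.3/(1+1.28)×log₁₀(84.18/52.664)
    = 0.33289 × 0.2037 = 0.06781 m

S_c ≈ 0.0678 m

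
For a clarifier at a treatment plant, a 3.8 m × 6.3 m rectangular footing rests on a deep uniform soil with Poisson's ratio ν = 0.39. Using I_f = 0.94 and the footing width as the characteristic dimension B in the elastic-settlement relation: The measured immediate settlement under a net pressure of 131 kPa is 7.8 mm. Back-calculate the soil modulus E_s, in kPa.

E_s ≈ 50900 kPa

S_e = q·B·(1−ν²)/E_s · I_f  ⇒  E_s = q·B·(1−ν²)·I_f / S_e.
E_s = 131 × 3.8 × 0.8479 × 0.94 / 0.0078 = 50870 kPa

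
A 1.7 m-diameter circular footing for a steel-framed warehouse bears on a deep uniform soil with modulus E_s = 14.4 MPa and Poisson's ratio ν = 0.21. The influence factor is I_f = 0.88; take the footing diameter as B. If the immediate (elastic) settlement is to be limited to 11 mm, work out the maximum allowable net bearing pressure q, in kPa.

E_s = 14.4 MPa = 14400 kPa.
S_e = q·B·(1−ν²)/E_s · I_f  ⇒  q = S_e·E_s / (B·(1−ν²)·I_f).
q = 0.011 × 14400 / (1.7 × 0.9559 × 0.88) = 110.8 kPa

q ≈ 111 kPa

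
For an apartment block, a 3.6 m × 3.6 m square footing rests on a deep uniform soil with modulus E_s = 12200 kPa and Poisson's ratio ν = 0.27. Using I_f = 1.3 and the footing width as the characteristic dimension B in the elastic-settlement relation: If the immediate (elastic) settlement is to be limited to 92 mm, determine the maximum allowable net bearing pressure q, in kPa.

S_e = q·B·(1−ν²)/E_s · I_f  ⇒  q = S_e·E_s / (B·(1−ν²)·I_f).
q = 0.092 × 12200 / (3.6 × 0.9271 × 1.3) = 258.7 kPa

q ≈ 259 kPa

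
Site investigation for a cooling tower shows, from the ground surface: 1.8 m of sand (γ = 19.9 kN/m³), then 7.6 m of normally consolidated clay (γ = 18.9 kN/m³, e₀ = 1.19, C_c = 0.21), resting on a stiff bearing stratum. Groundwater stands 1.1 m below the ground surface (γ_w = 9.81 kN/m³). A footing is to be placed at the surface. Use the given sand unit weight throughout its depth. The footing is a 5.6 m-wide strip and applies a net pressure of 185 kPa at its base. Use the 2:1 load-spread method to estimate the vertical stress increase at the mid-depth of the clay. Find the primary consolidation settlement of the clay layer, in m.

S_c ≈ 0.285 m

Mid-depth of clay below the ground surface: z = 1.8 + 7.6/2 = 5.6 m.
Total vertical stress at mid-clay: σ_v = 19.9×1.8 + 18.9×3.8 = 107.64 kPa.
Pore pressure: u = 9.81×(5.6 − 1.1) = 44.145 kPa.
Initial effective stress: σ'_0 = σ_v − u = 107.64 − 44.145 = 63.495 kPa.
Stress increase at mid-clay by the 2:1 spreading method:
Δσ = qB/(B+z) = 185×5.6/(5.6+5.6) = 92.5 kPa
Final effective stress: σ'_f = σ'_0 + Δσ = 63.495 + 92.5 = 156 kPa.
Normally consolidated clay, so the full stress increment lies on the virgin compression line:
S_c = C_c·H/(1+e₀)·log₁₀(σ'_f/σ'_0) = 0.21×7.6/(1+1.19)×log₁₀(156/63.495)
    = 0.72877 × 0.39039 = 0.2845 m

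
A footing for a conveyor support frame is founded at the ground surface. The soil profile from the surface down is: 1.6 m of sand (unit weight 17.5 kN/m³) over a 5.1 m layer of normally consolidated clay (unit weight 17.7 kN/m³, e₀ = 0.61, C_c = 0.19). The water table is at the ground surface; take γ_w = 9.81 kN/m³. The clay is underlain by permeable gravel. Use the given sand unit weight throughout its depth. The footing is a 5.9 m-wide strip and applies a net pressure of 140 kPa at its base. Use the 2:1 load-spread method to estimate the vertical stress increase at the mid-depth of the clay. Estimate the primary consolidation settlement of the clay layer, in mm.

S_c ≈ 330 mm

Mid-depth of clay below the ground surface: z = 1.6 + 5.1/2 = 4.15 m.
Total vertical stress at mid-clay: σ_v = 17.5×1.6 + 17.7×2.55 = 73.135 kPa.
Pore pressure: u = 9.81×(4.15 − 0) = 40.712 kPa.
Initial effective stress: σ'_0 = σ_v − u = 73.135 − 40.712 = 32.423 kPa.
Stress increase at mid-clay by the 2:1 spreading method:
Δσ = qB/(B+z) = 140×5.9/(5.9+4.15) = 82.189 kPa
Final effective stress: σ'_f = σ'_0 + Δσ = 32.423 + 82.189 = 114.61 kPa.
Normally consolidated clay, so the full stress increment lies on the virgin compression line:
S_c = C_c·H/(1+e₀)·log₁₀(σ'_f/σ'_0) = 0.19×5.1/(1+0.61)×log₁₀(114.61/32.423)
    = 0.60186 × 0.54837 = 0.33 m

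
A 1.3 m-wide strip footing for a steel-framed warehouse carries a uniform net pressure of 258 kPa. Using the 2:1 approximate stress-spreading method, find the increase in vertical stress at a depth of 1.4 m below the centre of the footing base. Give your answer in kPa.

By the 2:1 method the load spreads at 1 horizontal : 2 vertical, so at depth z the loaded area has grown by z in each plan dimension:
Δσ = qB/(B+z) = 258×1.3/(1.3+1.4) = 124.22 kPa

Δσ_z ≈ 124 kPa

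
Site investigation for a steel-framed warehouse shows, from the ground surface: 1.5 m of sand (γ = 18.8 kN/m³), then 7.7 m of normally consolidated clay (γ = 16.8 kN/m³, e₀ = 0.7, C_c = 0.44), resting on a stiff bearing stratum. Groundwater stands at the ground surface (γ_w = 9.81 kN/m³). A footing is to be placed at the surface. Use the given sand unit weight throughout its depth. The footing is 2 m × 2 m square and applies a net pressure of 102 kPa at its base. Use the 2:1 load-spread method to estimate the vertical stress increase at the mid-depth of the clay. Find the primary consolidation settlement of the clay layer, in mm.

Mid-depth of clay below the ground surface: z = 1.5 + 7.7/2 = 5.35 m.
Total vertical stress at mid-clay: σ_v = 18.8×1.5 + 16.8×3.85 = 92.88 kPa.
Pore pressure: u = 9.81×(5.35 − 0) = 52.483 kPa.
Initial effective stress: σ'_0 = σ_v − u = 92.88 − 52.483 = 40.397 kPa.
Stress increase at mid-clay by the 2:1 spreading method:
Δσ = qBL/((B+z)(L+z)) = 102×2×2/((2+5.35)(2+5.35)) = 7.5524 kPa
Final effective stress: σ'_f = σ'_0 + Δσ = 40.397 + 7.5524 = 47.949 kPa.
Normally consolidated clay, so the full stress increment lies on the virgin compression line:
S_c = C_c·H/(1+e₀)·log₁₀(σ'_f/σ'_0) = 0.44×7.7/(1+0.7)×log₁₀(47.949/40.397)
    = 1.9929 × 0.07443 = 0.1483 m

S_c ≈ 148 mm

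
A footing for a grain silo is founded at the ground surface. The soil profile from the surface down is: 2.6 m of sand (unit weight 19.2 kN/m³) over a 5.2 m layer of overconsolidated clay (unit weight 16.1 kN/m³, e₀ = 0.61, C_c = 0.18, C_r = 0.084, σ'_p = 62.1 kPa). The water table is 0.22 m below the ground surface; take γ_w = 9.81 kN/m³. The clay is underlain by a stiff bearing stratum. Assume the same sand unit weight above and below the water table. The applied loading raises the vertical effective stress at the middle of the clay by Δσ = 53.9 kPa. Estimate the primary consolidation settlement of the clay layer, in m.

S_c ≈ 0.156 m

Mid-depth of clay below the ground surface: z = 2.6 + 5.2/2 = 5.2 m.
Total vertical stress at mid-clay: σ_v = 19.2×2.6 + 16.1×2.6 = 91.78 kPa.
Pore pressure: u = 9.81×(5.2 − 0.22) = 48.854 kPa.
Initial effective stress: σ'_0 = σ_v − u = 91.78 − 48.854 = 42.926 kPa.
Final effective stress: σ'_f = 42.926 + 53.9 = 96.826 kPa.
σ'_f = 96.826 > σ'_p = 62.1 kPa, so the stress path crosses the preconsolidation pressure — recompression up to σ'_p, then virgin compression beyond:
S_c = H/(1+e₀)·[C_r·log₁₀(σ'_p/σ'_0) + C_c·log₁₀(σ'_f/σ'_p)]
    = 5.2/1.61 × [0.084×log₁₀(62.1/42.926) + 0.18×log₁₀(96.826/62.1)]
    = 3.2298 × [0.013471 + 0.034722] = 0.1557 m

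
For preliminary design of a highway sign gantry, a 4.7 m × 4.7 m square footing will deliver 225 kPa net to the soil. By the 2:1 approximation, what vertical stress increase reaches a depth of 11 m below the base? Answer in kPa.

Δσ_z ≈ 20.2 kPa

By the 2:1 method the load spreads at 1 horizontal : 2 vertical, so at depth z the loaded area has grown by z in each plan dimension:
Δσ = qBL/((B+z)(L+z)) = 225×4.7×4.7/((4.7+11)(4.7+11)) = 20.164 kPa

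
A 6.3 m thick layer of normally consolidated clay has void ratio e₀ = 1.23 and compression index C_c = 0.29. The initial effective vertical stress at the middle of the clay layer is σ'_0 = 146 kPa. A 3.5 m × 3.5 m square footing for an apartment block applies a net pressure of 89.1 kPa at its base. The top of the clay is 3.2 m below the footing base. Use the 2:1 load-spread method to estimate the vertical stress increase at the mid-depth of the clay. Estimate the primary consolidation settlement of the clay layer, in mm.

Mid-depth of clay below the footing base: z = 3.2 + 6.3/2 = 6.35 m.
Stress increase at mid-clay by the 2:1 spreading method:
Δσ = qBL/((B+z)(L+z)) = 89.1×3.5×3.5/((3.5+6.35)(3.5+6.35)) = 11.25 kPa
Final effective stress: σ'_f = σ'_0 + Δσ = 146 + 11.25 = 157.25 kPa.
Normally consolidated clay, so the full stress increment lies on the virgin compression line:
S_c = C_c·H/(1+e₀)·log₁₀(σ'_f/σ'_0) = 0.29×6.3/(1+1.23)×log₁₀(157.25/146)
    = 0.81928 × 0.032238 = 0.02641 m

S_c ≈ 26.4 mm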